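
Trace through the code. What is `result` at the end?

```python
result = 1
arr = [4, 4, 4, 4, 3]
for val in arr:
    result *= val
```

Let's trace through this code step by step.

Initialize: result = 1
Initialize: arr = [4, 4, 4, 4, 3]
Entering loop: for val in arr:

After execution: result = 768
768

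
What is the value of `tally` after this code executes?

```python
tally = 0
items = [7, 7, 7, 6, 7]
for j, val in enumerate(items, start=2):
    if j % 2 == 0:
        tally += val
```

Let's trace through this code step by step.

Initialize: tally = 0
Initialize: items = [7, 7, 7, 6, 7]
Entering loop: for j, val in enumerate(items, start=2):

After execution: tally = 21
21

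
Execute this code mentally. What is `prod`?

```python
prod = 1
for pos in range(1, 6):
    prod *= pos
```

Let's trace through this code step by step.

Initialize: prod = 1
Entering loop: for pos in range(1, 6):

After execution: prod = 120
120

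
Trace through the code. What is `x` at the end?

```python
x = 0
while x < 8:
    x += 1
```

Let's trace through this code step by step.

Initialize: x = 0
Entering loop: while x < 8:

After execution: x = 8
8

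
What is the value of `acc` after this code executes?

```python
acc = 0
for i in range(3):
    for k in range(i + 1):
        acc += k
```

Let's trace through this code step by step.

Initialize: acc = 0
Entering loop: for i in range(3):

After execution: acc = 4
4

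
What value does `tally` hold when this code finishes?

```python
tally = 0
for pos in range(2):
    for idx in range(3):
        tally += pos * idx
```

Let's trace through this code step by step.

Initialize: tally = 0
Entering loop: for pos in range(2):

After execution: tally = 3
3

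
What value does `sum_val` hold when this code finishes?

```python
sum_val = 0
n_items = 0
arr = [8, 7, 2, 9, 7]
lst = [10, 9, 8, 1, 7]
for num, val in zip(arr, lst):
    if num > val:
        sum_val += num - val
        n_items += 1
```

Let's trace through this code step by step.

Initialize: sum_val = 0
Initialize: n_items = 0
Initialize: arr = [8, 7, 2, 9, 7]
Initialize: lst = [10, 9, 8, 1, 7]
Entering loop: for num, val in zip(arr, lst):

After execution: sum_val = 8
8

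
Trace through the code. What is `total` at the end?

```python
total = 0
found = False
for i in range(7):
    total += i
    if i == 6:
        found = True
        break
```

Let's trace through this code step by step.

Initialize: total = 0
Initialize: found = False
Entering loop: for i in range(7):

After execution: total = 21
21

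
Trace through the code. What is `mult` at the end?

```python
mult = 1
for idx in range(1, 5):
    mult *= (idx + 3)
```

Let's trace through this code step by step.

Initialize: mult = 1
Entering loop: for idx in range(1, 5):

After execution: mult = 840
840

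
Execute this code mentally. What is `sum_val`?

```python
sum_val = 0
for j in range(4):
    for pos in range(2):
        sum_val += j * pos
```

Let's trace through this code step by step.

Initialize: sum_val = 0
Entering loop: for j in range(4):

After execution: sum_val = 6
6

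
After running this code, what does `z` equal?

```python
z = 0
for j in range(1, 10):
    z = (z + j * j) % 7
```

Let's trace through this code step by step.

Initialize: z = 0
Entering loop: for j in range(1, 10):

After execution: z = 5
5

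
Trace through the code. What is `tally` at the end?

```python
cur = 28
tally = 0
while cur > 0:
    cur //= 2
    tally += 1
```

Let's trace through this code step by step.

Initialize: cur = 28
Initialize: tally = 0
Entering loop: while cur > 0:

After execution: tally = 5
5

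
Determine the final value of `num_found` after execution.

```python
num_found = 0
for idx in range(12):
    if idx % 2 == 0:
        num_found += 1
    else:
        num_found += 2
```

Let's trace through this code step by step.

Initialize: num_found = 0
Entering loop: for idx in range(12):

After execution: num_found = 18
18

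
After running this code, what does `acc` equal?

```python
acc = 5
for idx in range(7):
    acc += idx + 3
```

Let's trace through this code step by step.

Initialize: acc = 5
Entering loop: for idx in range(7):

After execution: acc = 47
47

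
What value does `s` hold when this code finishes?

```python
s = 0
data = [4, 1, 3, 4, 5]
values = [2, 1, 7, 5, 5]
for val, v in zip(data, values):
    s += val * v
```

Let's trace through this code step by step.

Initialize: s = 0
Initialize: data = [4, 1, 3, 4, 5]
Initialize: values = [2, 1, 7, 5, 5]
Entering loop: for val, v in zip(data, values):

After execution: s = 75
75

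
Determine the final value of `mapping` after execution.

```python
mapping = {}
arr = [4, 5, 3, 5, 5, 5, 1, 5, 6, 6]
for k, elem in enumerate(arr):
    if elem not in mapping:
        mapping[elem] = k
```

Let's trace through this code step by step.

Initialize: mapping = {}
Initialize: arr = [4, 5, 3, 5, 5, 5, 1, 5, 6, 6]
Entering loop: for k, elem in enumerate(arr):

After execution: mapping = {4: 0, 5: 1, 3: 2, 1: 6, 6: 8}
{4: 0, 5: 1, 3: 2, 1: 6, 6: 8}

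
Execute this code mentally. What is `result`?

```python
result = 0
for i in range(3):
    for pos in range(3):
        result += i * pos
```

Let's trace through this code step by step.

Initialize: result = 0
Entering loop: for i in range(3):

After execution: result = 9
9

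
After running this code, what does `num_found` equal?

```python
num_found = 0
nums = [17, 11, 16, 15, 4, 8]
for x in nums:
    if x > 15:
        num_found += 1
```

Let's trace through this code step by step.

Initialize: num_found = 0
Initialize: nums = [17, 11, 16, 15, 4, 8]
Entering loop: for x in nums:

After execution: num_found = 2
2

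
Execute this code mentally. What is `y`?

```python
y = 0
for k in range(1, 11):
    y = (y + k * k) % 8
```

Let's trace through this code step by step.

Initialize: y = 0
Entering loop: for k in range(1, 11):

After execution: y = 1
1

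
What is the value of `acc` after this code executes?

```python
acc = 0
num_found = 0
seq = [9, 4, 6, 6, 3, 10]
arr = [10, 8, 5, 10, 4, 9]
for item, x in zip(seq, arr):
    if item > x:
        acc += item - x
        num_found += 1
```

Let's trace through this code step by step.

Initialize: acc = 0
Initialize: num_found = 0
Initialize: seq = [9, 4, 6, 6, 3, 10]
Initialize: arr = [10, 8, 5, 10, 4, 9]
Entering loop: for item, x in zip(seq, arr):

After execution: acc = 2
2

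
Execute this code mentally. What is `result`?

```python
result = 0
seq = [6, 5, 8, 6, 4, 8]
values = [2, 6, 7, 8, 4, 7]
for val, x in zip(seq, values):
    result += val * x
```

Let's trace through this code step by step.

Initialize: result = 0
Initialize: seq = [6, 5, 8, 6, 4, 8]
Initialize: values = [2, 6, 7, 8, 4, 7]
Entering loop: for val, x in zip(seq, values):

After execution: result = 218
218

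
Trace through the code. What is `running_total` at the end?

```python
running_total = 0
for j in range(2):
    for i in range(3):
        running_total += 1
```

Let's trace through this code step by step.

Initialize: running_total = 0
Entering loop: for j in range(2):

After execution: running_total = 6
6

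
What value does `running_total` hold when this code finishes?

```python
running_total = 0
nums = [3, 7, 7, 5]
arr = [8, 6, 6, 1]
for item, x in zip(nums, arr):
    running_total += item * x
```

Let's trace through this code step by step.

Initialize: running_total = 0
Initialize: nums = [3, 7, 7, 5]
Initialize: arr = [8, 6, 6, 1]
Entering loop: for item, x in zip(nums, arr):

After execution: running_total = 113
113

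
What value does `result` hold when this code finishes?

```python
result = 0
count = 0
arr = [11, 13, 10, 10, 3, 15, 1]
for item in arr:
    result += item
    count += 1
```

Let's trace through this code step by step.

Initialize: result = 0
Initialize: count = 0
Initialize: arr = [11, 13, 10, 10, 3, 15, 1]
Entering loop: for item in arr:

After execution: result = 63
63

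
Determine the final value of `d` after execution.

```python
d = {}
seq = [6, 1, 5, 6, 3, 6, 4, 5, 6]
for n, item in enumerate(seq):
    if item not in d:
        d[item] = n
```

Let's trace through this code step by step.

Initialize: d = {}
Initialize: seq = [6, 1, 5, 6, 3, 6, 4, 5, 6]
Entering loop: for n, item in enumerate(seq):

After execution: d = {6: 0, 1: 1, 5: 2, 3: 4, 4: 6}
{6: 0, 1: 1, 5: 2, 3: 4, 4: 6}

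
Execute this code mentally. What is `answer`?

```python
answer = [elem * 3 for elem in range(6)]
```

Let's trace through this code step by step.

Initialize: answer = [elem * 3 for elem in range(6)]

After execution: answer = [0, 3, 6, 9, 12, 15]
[0, 3, 6, 9, 12, 15]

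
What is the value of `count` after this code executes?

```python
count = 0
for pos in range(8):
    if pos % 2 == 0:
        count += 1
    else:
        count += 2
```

Let's trace through this code step by step.

Initialize: count = 0
Entering loop: for pos in range(8):

After execution: count = 12
12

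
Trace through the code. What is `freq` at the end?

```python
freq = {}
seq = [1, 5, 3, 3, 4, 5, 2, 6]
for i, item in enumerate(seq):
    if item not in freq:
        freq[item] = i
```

Let's trace through this code step by step.

Initialize: freq = {}
Initialize: seq = [1, 5, 3, 3, 4, 5, 2, 6]
Entering loop: for i, item in enumerate(seq):

After execution: freq = {1: 0, 5: 1, 3: 2, 4: 4, 2: 6, 6: 7}
{1: 0, 5: 1, 3: 2, 4: 4, 2: 6, 6: 7}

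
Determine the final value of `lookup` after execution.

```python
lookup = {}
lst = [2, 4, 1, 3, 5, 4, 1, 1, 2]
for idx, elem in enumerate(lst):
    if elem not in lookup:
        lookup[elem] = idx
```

Let's trace through this code step by step.

Initialize: lookup = {}
Initialize: lst = [2, 4, 1, 3, 5, 4, 1, 1, 2]
Entering loop: for idx, elem in enumerate(lst):

After execution: lookup = {2: 0, 4: 1, 1: 2, 3: 3, 5: 4}
{2: 0, 4: 1, 1: 2, 3: 3, 5: 4}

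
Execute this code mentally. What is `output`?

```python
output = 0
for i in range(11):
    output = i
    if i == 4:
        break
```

Let's trace through this code step by step.

Initialize: output = 0
Entering loop: for i in range(11):

After execution: output = 4
4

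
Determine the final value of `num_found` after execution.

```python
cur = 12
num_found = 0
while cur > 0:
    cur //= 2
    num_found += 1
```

Let's trace through this code step by step.

Initialize: cur = 12
Initialize: num_found = 0
Entering loop: while cur > 0:

After execution: num_found = 4
4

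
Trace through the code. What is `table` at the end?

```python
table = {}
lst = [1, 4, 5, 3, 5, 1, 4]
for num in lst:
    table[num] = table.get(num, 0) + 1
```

Let's trace through this code step by step.

Initialize: table = {}
Initialize: lst = [1, 4, 5, 3, 5, 1, 4]
Entering loop: for num in lst:

After execution: table = {1: 2, 4: 2, 5: 2, 3: 1}
{1: 2, 4: 2, 5: 2, 3: 1}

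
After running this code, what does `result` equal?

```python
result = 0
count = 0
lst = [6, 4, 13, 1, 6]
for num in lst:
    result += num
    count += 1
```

Let's trace through this code step by step.

Initialize: result = 0
Initialize: count = 0
Initialize: lst = [6, 4, 13, 1, 6]
Entering loop: for num in lst:

After execution: result = 30
30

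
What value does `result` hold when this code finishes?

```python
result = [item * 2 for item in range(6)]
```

Let's trace through this code step by step.

Initialize: result = [item * 2 for item in range(6)]

After execution: result = [0, 2, 4, 6, 8, 10]
[0, 2, 4, 6, 8, 10]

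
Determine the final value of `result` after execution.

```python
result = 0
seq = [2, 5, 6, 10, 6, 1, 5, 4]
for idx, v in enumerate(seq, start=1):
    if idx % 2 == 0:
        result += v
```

Let's trace through this code step by step.

Initialize: result = 0
Initialize: seq = [2, 5, 6, 10, 6, 1, 5, 4]
Entering loop: for idx, v in enumerate(seq, start=1):

After execution: result = 20
20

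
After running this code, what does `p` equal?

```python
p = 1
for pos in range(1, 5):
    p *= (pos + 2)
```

Let's trace through this code step by step.

Initialize: p = 1
Entering loop: for pos in range(1, 5):

After execution: p = 360
360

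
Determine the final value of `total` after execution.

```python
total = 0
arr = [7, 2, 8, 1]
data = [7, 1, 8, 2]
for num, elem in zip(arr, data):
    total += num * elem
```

Let's trace through this code step by step.

Initialize: total = 0
Initialize: arr = [7, 2, 8, 1]
Initialize: data = [7, 1, 8, 2]
Entering loop: for num, elem in zip(arr, data):

After execution: total = 117
117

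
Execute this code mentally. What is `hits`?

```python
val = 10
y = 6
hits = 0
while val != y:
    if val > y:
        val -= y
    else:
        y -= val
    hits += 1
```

Let's trace through this code step by step.

Initialize: val = 10
Initialize: y = 6
Initialize: hits = 0
Entering loop: while val != y:

After execution: hits = 3
3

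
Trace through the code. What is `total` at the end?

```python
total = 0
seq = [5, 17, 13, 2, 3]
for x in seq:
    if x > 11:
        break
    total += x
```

Let's trace through this code step by step.

Initialize: total = 0
Initialize: seq = [5, 17, 13, 2, 3]
Entering loop: for x in seq:

After execution: total = 5
5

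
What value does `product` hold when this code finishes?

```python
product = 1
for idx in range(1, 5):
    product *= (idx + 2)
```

Let's trace through this code step by step.

Initialize: product = 1
Entering loop: for idx in range(1, 5):

After execution: product = 360
360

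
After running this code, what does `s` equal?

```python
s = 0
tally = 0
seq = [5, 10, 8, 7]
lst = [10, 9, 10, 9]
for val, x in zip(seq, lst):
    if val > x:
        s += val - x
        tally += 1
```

Let's trace through this code step by step.

Initialize: s = 0
Initialize: tally = 0
Initialize: seq = [5, 10, 8, 7]
Initialize: lst = [10, 9, 10, 9]
Entering loop: for val, x in zip(seq, lst):

After execution: s = 1
1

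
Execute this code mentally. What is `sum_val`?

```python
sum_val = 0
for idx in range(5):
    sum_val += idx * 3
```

Let's trace through this code step by step.

Initialize: sum_val = 0
Entering loop: for idx in range(5):

After execution: sum_val = 30
30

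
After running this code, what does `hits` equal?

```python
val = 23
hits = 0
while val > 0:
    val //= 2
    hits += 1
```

Let's trace through this code step by step.

Initialize: val = 23
Initialize: hits = 0
Entering loop: while val > 0:

After execution: hits = 5
5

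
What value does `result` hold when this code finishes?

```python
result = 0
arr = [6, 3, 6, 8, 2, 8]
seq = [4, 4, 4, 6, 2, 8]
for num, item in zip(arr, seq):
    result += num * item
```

Let's trace through this code step by step.

Initialize: result = 0
Initialize: arr = [6, 3, 6, 8, 2, 8]
Initialize: seq = [4, 4, 4, 6, 2, 8]
Entering loop: for num, item in zip(arr, seq):

After execution: result = 176
176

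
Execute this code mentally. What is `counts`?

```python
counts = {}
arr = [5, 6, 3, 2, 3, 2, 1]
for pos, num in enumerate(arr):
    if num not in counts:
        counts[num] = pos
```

Let's trace through this code step by step.

Initialize: counts = {}
Initialize: arr = [5, 6, 3, 2, 3, 2, 1]
Entering loop: for pos, num in enumerate(arr):

After execution: counts = {5: 0, 6: 1, 3: 2, 2: 3, 1: 6}
{5: 0, 6: 1, 3: 2, 2: 3, 1: 6}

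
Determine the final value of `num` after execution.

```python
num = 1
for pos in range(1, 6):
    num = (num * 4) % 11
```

Let's trace through this code step by step.

Initialize: num = 1
Entering loop: for pos in range(1, 6):

After execution: num = 1
1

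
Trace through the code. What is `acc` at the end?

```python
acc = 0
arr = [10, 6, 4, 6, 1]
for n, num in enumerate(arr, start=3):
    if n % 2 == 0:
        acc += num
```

Let's trace through this code step by step.

Initialize: acc = 0
Initialize: arr = [10, 6, 4, 6, 1]
Entering loop: for n, num in enumerate(arr, start=3):

After execution: acc = 12
12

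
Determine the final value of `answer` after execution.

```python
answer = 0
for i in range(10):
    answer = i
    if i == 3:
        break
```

Let's trace through this code step by step.

Initialize: answer = 0
Entering loop: for i in range(10):

After execution: answer = 3
3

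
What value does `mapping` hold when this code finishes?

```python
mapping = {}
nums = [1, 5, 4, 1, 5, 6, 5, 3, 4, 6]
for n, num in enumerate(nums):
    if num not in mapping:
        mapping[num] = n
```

Let's trace through this code step by step.

Initialize: mapping = {}
Initialize: nums = [1, 5, 4, 1, 5, 6, 5, 3, 4, 6]
Entering loop: for n, num in enumerate(nums):

After execution: mapping = {1: 0, 5: 1, 4: 2, 6: 5, 3: 7}
{1: 0, 5: 1, 4: 2, 6: 5, 3: 7}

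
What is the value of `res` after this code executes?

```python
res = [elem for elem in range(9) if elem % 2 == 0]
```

Let's trace through this code step by step.

Initialize: res = [elem for elem in range(9) if elem % 2 == 0]

After execution: res = [0, 2, 4, 6, 8]
[0, 2, 4, 6, 8]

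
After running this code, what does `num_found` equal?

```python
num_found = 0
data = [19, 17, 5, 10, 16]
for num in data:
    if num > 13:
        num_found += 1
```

Let's trace through this code step by step.

Initialize: num_found = 0
Initialize: data = [19, 17, 5, 10, 16]
Entering loop: for num in data:

After execution: num_found = 3
3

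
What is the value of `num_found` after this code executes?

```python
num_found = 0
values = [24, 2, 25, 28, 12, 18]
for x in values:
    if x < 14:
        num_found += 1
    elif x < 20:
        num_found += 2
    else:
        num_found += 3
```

Let's trace through this code step by step.

Initialize: num_found = 0
Initialize: values = [24, 2, 25, 28, 12, 18]
Entering loop: for x in values:

After execution: num_found = 13
13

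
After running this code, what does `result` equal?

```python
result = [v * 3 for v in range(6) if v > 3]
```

Let's trace through this code step by step.

Initialize: result = [v * 3 for v in range(6) if v > 3]

After execution: result = [12, 15]
[12, 15]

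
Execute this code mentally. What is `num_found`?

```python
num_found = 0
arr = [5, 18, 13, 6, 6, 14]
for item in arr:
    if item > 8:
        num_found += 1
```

Let's trace through this code step by step.

Initialize: num_found = 0
Initialize: arr = [5, 18, 13, 6, 6, 14]
Entering loop: for item in arr:

After execution: num_found = 3
3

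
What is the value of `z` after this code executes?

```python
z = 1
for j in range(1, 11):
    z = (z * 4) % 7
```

Let's trace through this code step by step.

Initialize: z = 1
Entering loop: for j in range(1, 11):

After execution: z = 4
4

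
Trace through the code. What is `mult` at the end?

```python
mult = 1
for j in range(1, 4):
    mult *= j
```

Let's trace through this code step by step.

Initialize: mult = 1
Entering loop: for j in range(1, 4):

After execution: mult = 6
6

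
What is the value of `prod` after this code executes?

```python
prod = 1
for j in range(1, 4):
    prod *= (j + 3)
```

Let's trace through this code step by step.

Initialize: prod = 1
Entering loop: for j in range(1, 4):

After execution: prod = 120
120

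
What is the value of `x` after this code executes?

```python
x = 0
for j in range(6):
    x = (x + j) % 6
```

Let's trace through this code step by step.

Initialize: x = 0
Entering loop: for j in range(6):

After execution: x = 3
3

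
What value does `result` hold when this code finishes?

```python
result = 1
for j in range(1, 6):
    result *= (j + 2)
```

Let's trace through this code step by step.

Initialize: result = 1
Entering loop: for j in range(1, 6):

After execution: result = 2520
2520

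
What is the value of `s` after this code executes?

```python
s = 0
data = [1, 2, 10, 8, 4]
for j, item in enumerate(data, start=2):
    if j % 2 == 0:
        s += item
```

Let's trace through this code step by step.

Initialize: s = 0
Initialize: data = [1, 2, 10, 8, 4]
Entering loop: for j, item in enumerate(data, start=2):

After execution: s = 15
15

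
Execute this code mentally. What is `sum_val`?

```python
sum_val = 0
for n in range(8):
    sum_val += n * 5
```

Let's trace through this code step by step.

Initialize: sum_val = 0
Entering loop: for n in range(8):

After execution: sum_val = 140
140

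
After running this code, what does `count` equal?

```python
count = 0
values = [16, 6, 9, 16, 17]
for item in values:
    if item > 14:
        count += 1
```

Let's trace through this code step by step.

Initialize: count = 0
Initialize: values = [16, 6, 9, 16, 17]
Entering loop: for item in values:

After execution: count = 3
3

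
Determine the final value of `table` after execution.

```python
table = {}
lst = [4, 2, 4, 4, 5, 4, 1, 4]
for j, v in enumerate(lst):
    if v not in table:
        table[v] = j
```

Let's trace through this code step by step.

Initialize: table = {}
Initialize: lst = [4, 2, 4, 4, 5, 4, 1, 4]
Entering loop: for j, v in enumerate(lst):

After execution: table = {4: 0, 2: 1, 5: 4, 1: 6}
{4: 0, 2: 1, 5: 4, 1: 6}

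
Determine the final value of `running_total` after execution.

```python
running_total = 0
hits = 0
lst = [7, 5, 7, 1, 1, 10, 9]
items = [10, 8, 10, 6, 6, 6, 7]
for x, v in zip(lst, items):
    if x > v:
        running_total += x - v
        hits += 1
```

Let's trace through this code step by step.

Initialize: running_total = 0
Initialize: hits = 0
Initialize: lst = [7, 5, 7, 1, 1, 10, 9]
Initialize: items = [10, 8, 10, 6, 6, 6, 7]
Entering loop: for x, v in zip(lst, items):

After execution: running_total = 6
6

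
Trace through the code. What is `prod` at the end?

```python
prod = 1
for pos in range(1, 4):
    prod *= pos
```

Let's trace through this code step by step.

Initialize: prod = 1
Entering loop: for pos in range(1, 4):

After execution: prod = 6
6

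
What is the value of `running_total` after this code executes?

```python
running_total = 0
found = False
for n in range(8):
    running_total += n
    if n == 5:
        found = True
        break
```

Let's trace through this code step by step.

Initialize: running_total = 0
Initialize: found = False
Entering loop: for n in range(8):

After execution: running_total = 15
15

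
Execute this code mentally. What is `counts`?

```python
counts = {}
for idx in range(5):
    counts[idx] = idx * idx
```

Let's trace through this code step by step.

Initialize: counts = {}
Entering loop: for idx in range(5):

After execution: counts = {0: 0, 1: 1, 2: 4, 3: 9, 4: 16}
{0: 0, 1: 1, 2: 4, 3: 9, 4: 16}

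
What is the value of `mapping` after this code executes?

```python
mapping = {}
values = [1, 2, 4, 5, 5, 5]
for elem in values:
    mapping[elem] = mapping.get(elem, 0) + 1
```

Let's trace through this code step by step.

Initialize: mapping = {}
Initialize: values = [1, 2, 4, 5, 5, 5]
Entering loop: for elem in values:

After execution: mapping = {1: 1, 2: 1, 4: 1, 5: 3}
{1: 1, 2: 1, 4: 1, 5: 3}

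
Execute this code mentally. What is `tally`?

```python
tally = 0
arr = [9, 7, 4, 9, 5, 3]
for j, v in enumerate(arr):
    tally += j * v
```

Let's trace through this code step by step.

Initialize: tally = 0
Initialize: arr = [9, 7, 4, 9, 5, 3]
Entering loop: for j, v in enumerate(arr):

After execution: tally = 77
77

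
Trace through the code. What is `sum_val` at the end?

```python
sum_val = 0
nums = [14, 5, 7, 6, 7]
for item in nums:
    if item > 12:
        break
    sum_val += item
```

Let's trace through this code step by step.

Initialize: sum_val = 0
Initialize: nums = [14, 5, 7, 6, 7]
Entering loop: for item in nums:

After execution: sum_val = 0
0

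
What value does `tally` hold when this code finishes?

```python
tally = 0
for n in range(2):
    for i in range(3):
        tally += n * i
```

Let's trace through this code step by step.

Initialize: tally = 0
Entering loop: for n in range(2):

After execution: tally = 3
3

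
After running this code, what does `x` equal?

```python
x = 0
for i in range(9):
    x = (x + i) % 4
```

Let's trace through this code step by step.

Initialize: x = 0
Entering loop: for i in range(9):

After execution: x = 0
0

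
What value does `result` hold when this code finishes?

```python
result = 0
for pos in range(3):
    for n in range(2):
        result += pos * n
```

Let's trace through this code step by step.

Initialize: result = 0
Entering loop: for pos in range(3):

After execution: result = 3
3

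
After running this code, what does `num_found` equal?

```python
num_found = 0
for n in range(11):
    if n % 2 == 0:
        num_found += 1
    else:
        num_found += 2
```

Let's trace through this code step by step.

Initialize: num_found = 0
Entering loop: for n in range(11):

After execution: num_found = 16
16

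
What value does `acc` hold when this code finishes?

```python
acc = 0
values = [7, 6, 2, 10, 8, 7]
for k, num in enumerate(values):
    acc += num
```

Let's trace through this code step by step.

Initialize: acc = 0
Initialize: values = [7, 6, 2, 10, 8, 7]
Entering loop: for k, num in enumerate(values):

After execution: acc = 40
40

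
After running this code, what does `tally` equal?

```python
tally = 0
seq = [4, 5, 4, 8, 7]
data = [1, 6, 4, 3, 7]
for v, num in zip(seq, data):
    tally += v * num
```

Let's trace through this code step by step.

Initialize: tally = 0
Initialize: seq = [4, 5, 4, 8, 7]
Initialize: data = [1, 6, 4, 3, 7]
Entering loop: for v, num in zip(seq, data):

After execution: tally = 123
123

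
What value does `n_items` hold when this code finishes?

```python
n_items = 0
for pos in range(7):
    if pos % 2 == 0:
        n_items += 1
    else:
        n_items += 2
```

Let's trace through this code step by step.

Initialize: n_items = 0
Entering loop: for pos in range(7):

After execution: n_items = 10
10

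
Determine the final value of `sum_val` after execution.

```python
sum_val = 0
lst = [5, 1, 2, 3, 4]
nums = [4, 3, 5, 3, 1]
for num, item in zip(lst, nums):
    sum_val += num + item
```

Let's trace through this code step by step.

Initialize: sum_val = 0
Initialize: lst = [5, 1, 2, 3, 4]
Initialize: nums = [4, 3, 5, 3, 1]
Entering loop: for num, item in zip(lst, nums):

After execution: sum_val = 31
31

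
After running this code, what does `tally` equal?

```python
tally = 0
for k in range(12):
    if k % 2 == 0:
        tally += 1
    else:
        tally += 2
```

Let's trace through this code step by step.

Initialize: tally = 0
Entering loop: for k in range(12):

After execution: tally = 18
18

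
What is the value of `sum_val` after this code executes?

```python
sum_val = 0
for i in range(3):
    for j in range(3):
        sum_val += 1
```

Let's trace through this code step by step.

Initialize: sum_val = 0
Entering loop: for i in range(3):

After execution: sum_val = 9
9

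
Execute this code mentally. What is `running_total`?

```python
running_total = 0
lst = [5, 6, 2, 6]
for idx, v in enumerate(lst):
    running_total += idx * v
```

Let's trace through this code step by step.

Initialize: running_total = 0
Initialize: lst = [5, 6, 2, 6]
Entering loop: for idx, v in enumerate(lst):

After execution: running_total = 28
28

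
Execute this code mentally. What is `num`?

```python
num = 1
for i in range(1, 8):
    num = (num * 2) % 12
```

Let's trace through this code step by step.

Initialize: num = 1
Entering loop: for i in range(1, 8):

After execution: num = 8
8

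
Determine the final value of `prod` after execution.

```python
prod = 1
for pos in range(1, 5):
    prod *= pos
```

Let's trace through this code step by step.

Initialize: prod = 1
Entering loop: for pos in range(1, 5):

After execution: prod = 24
24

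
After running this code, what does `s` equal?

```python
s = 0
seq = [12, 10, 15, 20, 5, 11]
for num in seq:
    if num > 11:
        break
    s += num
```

Let's trace through this code step by step.

Initialize: s = 0
Initialize: seq = [12, 10, 15, 20, 5, 11]
Entering loop: for num in seq:

After execution: s = 0
0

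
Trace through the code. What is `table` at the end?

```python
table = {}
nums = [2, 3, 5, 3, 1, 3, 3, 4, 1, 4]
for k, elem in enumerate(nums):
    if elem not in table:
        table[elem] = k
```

Let's trace through this code step by step.

Initialize: table = {}
Initialize: nums = [2, 3, 5, 3, 1, 3, 3, 4, 1, 4]
Entering loop: for k, elem in enumerate(nums):

After execution: table = {2: 0, 3: 1, 5: 2, 1: 4, 4: 7}
{2: 0, 3: 1, 5: 2, 1: 4, 4: 7}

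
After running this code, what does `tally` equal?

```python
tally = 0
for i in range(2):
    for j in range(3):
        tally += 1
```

Let's trace through this code step by step.

Initialize: tally = 0
Entering loop: for i in range(2):

After execution: tally = 6
6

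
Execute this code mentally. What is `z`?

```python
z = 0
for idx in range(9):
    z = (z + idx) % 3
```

Let's trace through this code step by step.

Initialize: z = 0
Entering loop: for idx in range(9):

After execution: z = 0
0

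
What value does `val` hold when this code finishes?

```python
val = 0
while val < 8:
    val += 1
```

Let's trace through this code step by step.

Initialize: val = 0
Entering loop: while val < 8:

After execution: val = 8
8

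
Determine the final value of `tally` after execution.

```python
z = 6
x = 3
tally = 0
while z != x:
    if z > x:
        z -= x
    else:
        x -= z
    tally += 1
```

Let's trace through this code step by step.

Initialize: z = 6
Initialize: x = 3
Initialize: tally = 0
Entering loop: while z != x:

After execution: tally = 1
1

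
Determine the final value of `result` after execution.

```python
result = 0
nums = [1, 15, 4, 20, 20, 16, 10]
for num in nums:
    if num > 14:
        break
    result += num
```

Let's trace through this code step by step.

Initialize: result = 0
Initialize: nums = [1, 15, 4, 20, 20, 16, 10]
Entering loop: for num in nums:

After execution: result = 1
1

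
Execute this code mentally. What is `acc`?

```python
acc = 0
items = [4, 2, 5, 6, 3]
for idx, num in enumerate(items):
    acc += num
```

Let's trace through this code step by step.

Initialize: acc = 0
Initialize: items = [4, 2, 5, 6, 3]
Entering loop: for idx, num in enumerate(items):

After execution: acc = 20
20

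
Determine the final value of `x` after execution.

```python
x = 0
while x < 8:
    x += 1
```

Let's trace through this code step by step.

Initialize: x = 0
Entering loop: while x < 8:

After execution: x = 8
8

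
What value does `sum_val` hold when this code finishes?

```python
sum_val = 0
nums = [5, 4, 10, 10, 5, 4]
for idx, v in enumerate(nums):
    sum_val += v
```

Let's trace through this code step by step.

Initialize: sum_val = 0
Initialize: nums = [5, 4, 10, 10, 5, 4]
Entering loop: for idx, v in enumerate(nums):

After execution: sum_val = 38
38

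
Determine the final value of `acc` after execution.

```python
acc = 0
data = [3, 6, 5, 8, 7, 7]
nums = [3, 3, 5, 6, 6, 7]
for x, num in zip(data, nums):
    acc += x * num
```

Let's trace through this code step by step.

Initialize: acc = 0
Initialize: data = [3, 6, 5, 8, 7, 7]
Initialize: nums = [3, 3, 5, 6, 6, 7]
Entering loop: for x, num in zip(data, nums):

After execution: acc = 191
191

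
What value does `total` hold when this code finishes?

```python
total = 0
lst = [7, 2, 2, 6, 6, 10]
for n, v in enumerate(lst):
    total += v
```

Let's trace through this code step by step.

Initialize: total = 0
Initialize: lst = [7, 2, 2, 6, 6, 10]
Entering loop: for n, v in enumerate(lst):

After execution: total = 33
33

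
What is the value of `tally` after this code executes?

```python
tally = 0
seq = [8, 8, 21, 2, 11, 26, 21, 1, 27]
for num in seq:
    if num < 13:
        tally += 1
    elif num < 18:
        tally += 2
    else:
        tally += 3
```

Let's trace through this code step by step.

Initialize: tally = 0
Initialize: seq = [8, 8, 21, 2, 11, 26, 21, 1, 27]
Entering loop: for num in seq:

After execution: tally = 17
17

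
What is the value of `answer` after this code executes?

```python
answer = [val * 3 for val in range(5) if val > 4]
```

Let's trace through this code step by step.

Initialize: answer = [val * 3 for val in range(5) if val > 4]

After execution: answer = []
[]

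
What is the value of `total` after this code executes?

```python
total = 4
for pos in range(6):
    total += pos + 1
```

Let's trace through this code step by step.

Initialize: total = 4
Entering loop: for pos in range(6):

After execution: total = 25
25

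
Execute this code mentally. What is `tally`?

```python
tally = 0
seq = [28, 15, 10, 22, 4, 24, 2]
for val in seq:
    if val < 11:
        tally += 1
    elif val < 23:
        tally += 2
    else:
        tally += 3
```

Let's trace through this code step by step.

Initialize: tally = 0
Initialize: seq = [28, 15, 10, 22, 4, 24, 2]
Entering loop: for val in seq:

After execution: tally = 13
13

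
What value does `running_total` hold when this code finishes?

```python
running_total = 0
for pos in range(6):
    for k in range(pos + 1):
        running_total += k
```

Let's trace through this code step by step.

Initialize: running_total = 0
Entering loop: for pos in range(6):

After execution: running_total = 35
35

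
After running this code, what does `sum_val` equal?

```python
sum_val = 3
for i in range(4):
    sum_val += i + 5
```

Let's trace through this code step by step.

Initialize: sum_val = 3
Entering loop: for i in range(4):

After execution: sum_val = 29
29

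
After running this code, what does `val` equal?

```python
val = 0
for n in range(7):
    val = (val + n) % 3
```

Let's trace through this code step by step.

Initialize: val = 0
Entering loop: for n in range(7):

After execution: val = 0
0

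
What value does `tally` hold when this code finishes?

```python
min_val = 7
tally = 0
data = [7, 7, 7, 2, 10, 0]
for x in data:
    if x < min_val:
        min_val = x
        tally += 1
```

Let's trace through this code step by step.

Initialize: min_val = 7
Initialize: tally = 0
Initialize: data = [7, 7, 7, 2, 10, 0]
Entering loop: for x in data:

After execution: tally = 2
2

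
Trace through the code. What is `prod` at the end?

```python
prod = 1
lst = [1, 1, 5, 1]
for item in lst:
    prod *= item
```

Let's trace through this code step by step.

Initialize: prod = 1
Initialize: lst = [1, 1, 5, 1]
Entering loop: for item in lst:

After execution: prod = 5
5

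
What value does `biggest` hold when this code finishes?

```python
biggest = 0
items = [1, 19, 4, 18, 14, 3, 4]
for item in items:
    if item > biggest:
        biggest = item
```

Let's trace through this code step by step.

Initialize: biggest = 0
Initialize: items = [1, 19, 4, 18, 14, 3, 4]
Entering loop: for item in items:

After execution: biggest = 19
19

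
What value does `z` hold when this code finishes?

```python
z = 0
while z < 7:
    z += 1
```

Let's trace through this code step by step.

Initialize: z = 0
Entering loop: while z < 7:

After execution: z = 7
7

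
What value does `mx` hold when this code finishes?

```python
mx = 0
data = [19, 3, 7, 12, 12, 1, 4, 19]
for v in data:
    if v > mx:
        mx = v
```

Let's trace through this code step by step.

Initialize: mx = 0
Initialize: data = [19, 3, 7, 12, 12, 1, 4, 19]
Entering loop: for v in data:

After execution: mx = 19
19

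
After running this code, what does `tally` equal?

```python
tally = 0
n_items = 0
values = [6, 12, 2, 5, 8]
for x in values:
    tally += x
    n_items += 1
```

Let's trace through this code step by step.

Initialize: tally = 0
Initialize: n_items = 0
Initialize: values = [6, 12, 2, 5, 8]
Entering loop: for x in values:

After execution: tally = 33
33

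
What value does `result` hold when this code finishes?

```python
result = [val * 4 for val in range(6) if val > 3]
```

Let's trace through this code step by step.

Initialize: result = [val * 4 for val in range(6) if val > 3]

After execution: result = [16, 20]
[16, 20]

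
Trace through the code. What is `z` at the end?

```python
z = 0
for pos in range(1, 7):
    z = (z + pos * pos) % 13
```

Let's trace through this code step by step.

Initialize: z = 0
Entering loop: for pos in range(1, 7):

After execution: z = 0
0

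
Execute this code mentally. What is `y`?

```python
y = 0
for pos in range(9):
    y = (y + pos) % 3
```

Let's trace through this code step by step.

Initialize: y = 0
Entering loop: for pos in range(9):

After execution: y = 0
0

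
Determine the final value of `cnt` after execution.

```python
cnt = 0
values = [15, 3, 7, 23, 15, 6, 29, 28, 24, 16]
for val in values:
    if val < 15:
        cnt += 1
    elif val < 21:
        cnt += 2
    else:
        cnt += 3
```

Let's trace through this code step by step.

Initialize: cnt = 0
Initialize: values = [15, 3, 7, 23, 15, 6, 29, 28, 24, 16]
Entering loop: for val in values:

After execution: cnt = 21
21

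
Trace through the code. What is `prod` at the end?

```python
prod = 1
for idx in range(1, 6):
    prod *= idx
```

Let's trace through this code step by step.

Initialize: prod = 1
Entering loop: for idx in range(1, 6):

After execution: prod = 120
120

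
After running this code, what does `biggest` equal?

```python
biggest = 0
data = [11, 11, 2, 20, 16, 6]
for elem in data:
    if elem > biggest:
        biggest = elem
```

Let's trace through this code step by step.

Initialize: biggest = 0
Initialize: data = [11, 11, 2, 20, 16, 6]
Entering loop: for elem in data:

After execution: biggest = 20
20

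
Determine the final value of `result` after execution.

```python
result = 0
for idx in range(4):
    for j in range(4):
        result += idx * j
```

Let's trace through this code step by step.

Initialize: result = 0
Entering loop: for idx in range(4):

After execution: result = 36
36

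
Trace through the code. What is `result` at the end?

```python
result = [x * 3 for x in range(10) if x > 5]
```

Let's trace through this code step by step.

Initialize: result = [x * 3 for x in range(10) if x > 5]

After execution: result = [18, 21, 24, 27]
[18, 21, 24, 27]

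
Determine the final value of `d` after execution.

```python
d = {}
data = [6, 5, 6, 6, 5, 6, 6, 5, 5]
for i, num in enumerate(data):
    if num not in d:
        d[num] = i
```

Let's trace through this code step by step.

Initialize: d = {}
Initialize: data = [6, 5, 6, 6, 5, 6, 6, 5, 5]
Entering loop: for i, num in enumerate(data):

After execution: d = {6: 0, 5: 1}
{6: 0, 5: 1}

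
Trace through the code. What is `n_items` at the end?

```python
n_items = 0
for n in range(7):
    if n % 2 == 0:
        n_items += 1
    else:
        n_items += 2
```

Let's trace through this code step by step.

Initialize: n_items = 0
Entering loop: for n in range(7):

After execution: n_items = 10
10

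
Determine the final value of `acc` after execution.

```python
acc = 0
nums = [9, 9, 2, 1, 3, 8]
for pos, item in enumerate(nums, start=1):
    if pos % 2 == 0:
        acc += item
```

Let's trace through this code step by step.

Initialize: acc = 0
Initialize: nums = [9, 9, 2, 1, 3, 8]
Entering loop: for pos, item in enumerate(nums, start=1):

After execution: acc = 18
18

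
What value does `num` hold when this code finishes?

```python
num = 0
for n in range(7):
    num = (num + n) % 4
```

Let's trace through this code step by step.

Initialize: num = 0
Entering loop: for n in range(7):

After execution: num = 1
1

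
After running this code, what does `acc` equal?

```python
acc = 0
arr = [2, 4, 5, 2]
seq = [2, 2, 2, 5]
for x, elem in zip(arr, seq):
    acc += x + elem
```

Let's trace through this code step by step.

Initialize: acc = 0
Initialize: arr = [2, 4, 5, 2]
Initialize: seq = [2, 2, 2, 5]
Entering loop: for x, elem in zip(arr, seq):

After execution: acc = 24
24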